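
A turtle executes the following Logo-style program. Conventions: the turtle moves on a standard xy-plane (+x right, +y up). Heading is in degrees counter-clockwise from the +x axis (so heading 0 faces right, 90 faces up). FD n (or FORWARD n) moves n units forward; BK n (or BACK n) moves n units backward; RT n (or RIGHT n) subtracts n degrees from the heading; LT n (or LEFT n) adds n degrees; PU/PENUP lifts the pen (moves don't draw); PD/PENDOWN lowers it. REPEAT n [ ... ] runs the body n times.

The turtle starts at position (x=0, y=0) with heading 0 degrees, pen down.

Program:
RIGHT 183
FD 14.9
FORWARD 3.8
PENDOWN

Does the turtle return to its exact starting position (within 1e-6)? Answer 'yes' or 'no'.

Answer: no

Derivation:
Executing turtle program step by step:
Start: pos=(0,0), heading=0, pen down
RT 183: heading 0 -> 177
FD 14.9: (0,0) -> (-14.88,0.78) [heading=177, draw]
FD 3.8: (-14.88,0.78) -> (-18.674,0.979) [heading=177, draw]
PD: pen down
Final: pos=(-18.674,0.979), heading=177, 2 segment(s) drawn

Start position: (0, 0)
Final position: (-18.674, 0.979)
Distance = 18.7; >= 1e-6 -> NOT closed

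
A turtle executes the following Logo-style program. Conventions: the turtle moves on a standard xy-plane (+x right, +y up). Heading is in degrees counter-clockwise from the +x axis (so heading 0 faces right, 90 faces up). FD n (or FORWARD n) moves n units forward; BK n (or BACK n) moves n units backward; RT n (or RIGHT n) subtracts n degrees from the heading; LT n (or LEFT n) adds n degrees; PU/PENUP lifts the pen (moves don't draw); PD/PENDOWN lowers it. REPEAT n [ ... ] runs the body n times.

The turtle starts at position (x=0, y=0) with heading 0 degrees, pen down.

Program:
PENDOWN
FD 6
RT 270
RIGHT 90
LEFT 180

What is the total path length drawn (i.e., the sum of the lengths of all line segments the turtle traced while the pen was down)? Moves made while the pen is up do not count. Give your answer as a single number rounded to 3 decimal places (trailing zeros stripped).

Answer: 6

Derivation:
Executing turtle program step by step:
Start: pos=(0,0), heading=0, pen down
PD: pen down
FD 6: (0,0) -> (6,0) [heading=0, draw]
RT 270: heading 0 -> 90
RT 90: heading 90 -> 0
LT 180: heading 0 -> 180
Final: pos=(6,0), heading=180, 1 segment(s) drawn

Segment lengths:
  seg 1: (0,0) -> (6,0), length = 6
Total = 6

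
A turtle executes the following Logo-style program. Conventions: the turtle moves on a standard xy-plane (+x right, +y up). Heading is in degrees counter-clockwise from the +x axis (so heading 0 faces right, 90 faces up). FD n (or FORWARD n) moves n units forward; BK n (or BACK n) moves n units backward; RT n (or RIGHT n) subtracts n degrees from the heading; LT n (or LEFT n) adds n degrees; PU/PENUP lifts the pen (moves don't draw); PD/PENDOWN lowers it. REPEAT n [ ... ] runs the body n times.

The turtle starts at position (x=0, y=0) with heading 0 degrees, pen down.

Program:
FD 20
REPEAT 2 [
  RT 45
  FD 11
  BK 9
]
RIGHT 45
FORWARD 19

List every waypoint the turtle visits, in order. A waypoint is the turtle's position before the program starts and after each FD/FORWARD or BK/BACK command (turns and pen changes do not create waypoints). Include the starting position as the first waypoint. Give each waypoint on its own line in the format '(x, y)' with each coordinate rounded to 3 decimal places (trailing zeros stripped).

Executing turtle program step by step:
Start: pos=(0,0), heading=0, pen down
FD 20: (0,0) -> (20,0) [heading=0, draw]
REPEAT 2 [
  -- iteration 1/2 --
  RT 45: heading 0 -> 315
  FD 11: (20,0) -> (27.778,-7.778) [heading=315, draw]
  BK 9: (27.778,-7.778) -> (21.414,-1.414) [heading=315, draw]
  -- iteration 2/2 --
  RT 45: heading 315 -> 270
  FD 11: (21.414,-1.414) -> (21.414,-12.414) [heading=270, draw]
  BK 9: (21.414,-12.414) -> (21.414,-3.414) [heading=270, draw]
]
RT 45: heading 270 -> 225
FD 19: (21.414,-3.414) -> (7.979,-16.849) [heading=225, draw]
Final: pos=(7.979,-16.849), heading=225, 6 segment(s) drawn
Waypoints (7 total):
(0, 0)
(20, 0)
(27.778, -7.778)
(21.414, -1.414)
(21.414, -12.414)
(21.414, -3.414)
(7.979, -16.849)

Answer: (0, 0)
(20, 0)
(27.778, -7.778)
(21.414, -1.414)
(21.414, -12.414)
(21.414, -3.414)
(7.979, -16.849)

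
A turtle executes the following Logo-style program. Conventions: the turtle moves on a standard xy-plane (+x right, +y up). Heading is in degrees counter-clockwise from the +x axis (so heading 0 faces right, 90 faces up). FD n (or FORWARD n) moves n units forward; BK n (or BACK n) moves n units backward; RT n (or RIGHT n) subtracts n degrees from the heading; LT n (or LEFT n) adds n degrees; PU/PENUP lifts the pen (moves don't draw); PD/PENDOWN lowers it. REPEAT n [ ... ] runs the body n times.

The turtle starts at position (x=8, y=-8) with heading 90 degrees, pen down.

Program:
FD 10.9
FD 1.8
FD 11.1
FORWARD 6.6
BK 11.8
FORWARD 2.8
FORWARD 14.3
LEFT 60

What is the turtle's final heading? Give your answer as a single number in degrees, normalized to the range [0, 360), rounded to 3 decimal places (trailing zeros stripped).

Answer: 150

Derivation:
Executing turtle program step by step:
Start: pos=(8,-8), heading=90, pen down
FD 10.9: (8,-8) -> (8,2.9) [heading=90, draw]
FD 1.8: (8,2.9) -> (8,4.7) [heading=90, draw]
FD 11.1: (8,4.7) -> (8,15.8) [heading=90, draw]
FD 6.6: (8,15.8) -> (8,22.4) [heading=90, draw]
BK 11.8: (8,22.4) -> (8,10.6) [heading=90, draw]
FD 2.8: (8,10.6) -> (8,13.4) [heading=90, draw]
FD 14.3: (8,13.4) -> (8,27.7) [heading=90, draw]
LT 60: heading 90 -> 150
Final: pos=(8,27.7), heading=150, 7 segment(s) drawn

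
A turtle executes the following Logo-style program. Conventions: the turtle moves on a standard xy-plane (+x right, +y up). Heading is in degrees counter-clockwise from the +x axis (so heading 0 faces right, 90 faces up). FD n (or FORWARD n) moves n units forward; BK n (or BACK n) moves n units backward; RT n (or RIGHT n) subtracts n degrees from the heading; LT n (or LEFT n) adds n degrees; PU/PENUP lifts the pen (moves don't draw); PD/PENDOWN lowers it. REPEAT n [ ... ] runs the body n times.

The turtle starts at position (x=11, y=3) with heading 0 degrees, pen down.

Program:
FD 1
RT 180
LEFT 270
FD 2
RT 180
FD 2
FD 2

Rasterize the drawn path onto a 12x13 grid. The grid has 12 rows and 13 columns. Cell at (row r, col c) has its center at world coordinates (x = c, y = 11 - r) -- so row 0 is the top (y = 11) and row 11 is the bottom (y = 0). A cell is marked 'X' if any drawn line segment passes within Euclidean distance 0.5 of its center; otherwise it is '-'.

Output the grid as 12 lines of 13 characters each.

Answer: -------------
-------------
-------------
-------------
-------------
-------------
------------X
------------X
-----------XX
------------X
------------X
-------------

Derivation:
Segment 0: (11,3) -> (12,3)
Segment 1: (12,3) -> (12,5)
Segment 2: (12,5) -> (12,3)
Segment 3: (12,3) -> (12,1)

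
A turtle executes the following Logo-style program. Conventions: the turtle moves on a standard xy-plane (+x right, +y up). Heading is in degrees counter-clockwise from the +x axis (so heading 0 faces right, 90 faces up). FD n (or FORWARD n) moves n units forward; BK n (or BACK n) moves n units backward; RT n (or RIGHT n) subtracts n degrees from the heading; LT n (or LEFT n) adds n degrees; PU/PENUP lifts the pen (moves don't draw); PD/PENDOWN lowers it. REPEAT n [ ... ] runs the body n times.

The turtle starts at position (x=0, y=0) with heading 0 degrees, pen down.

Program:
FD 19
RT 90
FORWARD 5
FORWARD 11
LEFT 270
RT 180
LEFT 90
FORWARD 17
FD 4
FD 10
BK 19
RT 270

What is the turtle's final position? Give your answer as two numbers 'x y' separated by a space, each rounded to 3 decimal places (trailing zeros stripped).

Answer: 19 -4

Derivation:
Executing turtle program step by step:
Start: pos=(0,0), heading=0, pen down
FD 19: (0,0) -> (19,0) [heading=0, draw]
RT 90: heading 0 -> 270
FD 5: (19,0) -> (19,-5) [heading=270, draw]
FD 11: (19,-5) -> (19,-16) [heading=270, draw]
LT 270: heading 270 -> 180
RT 180: heading 180 -> 0
LT 90: heading 0 -> 90
FD 17: (19,-16) -> (19,1) [heading=90, draw]
FD 4: (19,1) -> (19,5) [heading=90, draw]
FD 10: (19,5) -> (19,15) [heading=90, draw]
BK 19: (19,15) -> (19,-4) [heading=90, draw]
RT 270: heading 90 -> 180
Final: pos=(19,-4), heading=180, 7 segment(s) drawn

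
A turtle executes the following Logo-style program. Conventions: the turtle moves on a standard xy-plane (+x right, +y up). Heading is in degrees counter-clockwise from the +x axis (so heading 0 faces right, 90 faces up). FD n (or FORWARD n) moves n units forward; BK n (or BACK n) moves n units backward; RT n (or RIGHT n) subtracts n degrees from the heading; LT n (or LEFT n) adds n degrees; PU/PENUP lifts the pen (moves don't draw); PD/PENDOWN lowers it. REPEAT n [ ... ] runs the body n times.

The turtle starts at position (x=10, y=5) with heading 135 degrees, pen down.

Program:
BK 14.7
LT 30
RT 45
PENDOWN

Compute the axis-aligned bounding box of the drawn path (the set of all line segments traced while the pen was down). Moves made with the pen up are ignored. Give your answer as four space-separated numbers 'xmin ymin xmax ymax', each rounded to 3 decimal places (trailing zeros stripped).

Executing turtle program step by step:
Start: pos=(10,5), heading=135, pen down
BK 14.7: (10,5) -> (20.394,-5.394) [heading=135, draw]
LT 30: heading 135 -> 165
RT 45: heading 165 -> 120
PD: pen down
Final: pos=(20.394,-5.394), heading=120, 1 segment(s) drawn

Segment endpoints: x in {10, 20.394}, y in {-5.394, 5}
xmin=10, ymin=-5.394, xmax=20.394, ymax=5

Answer: 10 -5.394 20.394 5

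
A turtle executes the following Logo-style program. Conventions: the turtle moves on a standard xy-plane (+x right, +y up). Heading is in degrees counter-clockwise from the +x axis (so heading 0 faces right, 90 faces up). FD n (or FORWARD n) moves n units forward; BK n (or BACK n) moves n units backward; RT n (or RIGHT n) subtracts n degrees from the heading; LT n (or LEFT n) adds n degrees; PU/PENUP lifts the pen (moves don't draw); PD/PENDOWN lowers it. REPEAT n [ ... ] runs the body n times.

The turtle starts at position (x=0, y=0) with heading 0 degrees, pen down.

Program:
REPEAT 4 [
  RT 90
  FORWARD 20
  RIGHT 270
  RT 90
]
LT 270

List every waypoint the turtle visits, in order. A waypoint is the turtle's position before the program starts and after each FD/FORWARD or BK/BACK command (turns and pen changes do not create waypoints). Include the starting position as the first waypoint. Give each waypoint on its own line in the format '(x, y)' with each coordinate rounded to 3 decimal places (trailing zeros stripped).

Executing turtle program step by step:
Start: pos=(0,0), heading=0, pen down
REPEAT 4 [
  -- iteration 1/4 --
  RT 90: heading 0 -> 270
  FD 20: (0,0) -> (0,-20) [heading=270, draw]
  RT 270: heading 270 -> 0
  RT 90: heading 0 -> 270
  -- iteration 2/4 --
  RT 90: heading 270 -> 180
  FD 20: (0,-20) -> (-20,-20) [heading=180, draw]
  RT 270: heading 180 -> 270
  RT 90: heading 270 -> 180
  -- iteration 3/4 --
  RT 90: heading 180 -> 90
  FD 20: (-20,-20) -> (-20,0) [heading=90, draw]
  RT 270: heading 90 -> 180
  RT 90: heading 180 -> 90
  -- iteration 4/4 --
  RT 90: heading 90 -> 0
  FD 20: (-20,0) -> (0,0) [heading=0, draw]
  RT 270: heading 0 -> 90
  RT 90: heading 90 -> 0
]
LT 270: heading 0 -> 270
Final: pos=(0,0), heading=270, 4 segment(s) drawn
Waypoints (5 total):
(0, 0)
(0, -20)
(-20, -20)
(-20, 0)
(0, 0)

Answer: (0, 0)
(0, -20)
(-20, -20)
(-20, 0)
(0, 0)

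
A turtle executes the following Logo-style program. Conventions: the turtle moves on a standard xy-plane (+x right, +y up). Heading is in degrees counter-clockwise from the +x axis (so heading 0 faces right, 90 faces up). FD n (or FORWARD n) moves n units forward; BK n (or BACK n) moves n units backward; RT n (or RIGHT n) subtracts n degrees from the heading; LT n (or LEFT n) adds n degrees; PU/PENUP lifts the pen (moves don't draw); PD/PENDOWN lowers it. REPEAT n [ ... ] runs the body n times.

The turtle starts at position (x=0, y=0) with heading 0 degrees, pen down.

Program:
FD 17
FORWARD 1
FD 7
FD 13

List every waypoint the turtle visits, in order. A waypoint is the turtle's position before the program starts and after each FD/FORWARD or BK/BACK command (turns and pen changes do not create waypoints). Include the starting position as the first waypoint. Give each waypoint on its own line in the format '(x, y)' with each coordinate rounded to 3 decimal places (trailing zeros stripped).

Answer: (0, 0)
(17, 0)
(18, 0)
(25, 0)
(38, 0)

Derivation:
Executing turtle program step by step:
Start: pos=(0,0), heading=0, pen down
FD 17: (0,0) -> (17,0) [heading=0, draw]
FD 1: (17,0) -> (18,0) [heading=0, draw]
FD 7: (18,0) -> (25,0) [heading=0, draw]
FD 13: (25,0) -> (38,0) [heading=0, draw]
Final: pos=(38,0), heading=0, 4 segment(s) drawn
Waypoints (5 total):
(0, 0)
(17, 0)
(18, 0)
(25, 0)
(38, 0)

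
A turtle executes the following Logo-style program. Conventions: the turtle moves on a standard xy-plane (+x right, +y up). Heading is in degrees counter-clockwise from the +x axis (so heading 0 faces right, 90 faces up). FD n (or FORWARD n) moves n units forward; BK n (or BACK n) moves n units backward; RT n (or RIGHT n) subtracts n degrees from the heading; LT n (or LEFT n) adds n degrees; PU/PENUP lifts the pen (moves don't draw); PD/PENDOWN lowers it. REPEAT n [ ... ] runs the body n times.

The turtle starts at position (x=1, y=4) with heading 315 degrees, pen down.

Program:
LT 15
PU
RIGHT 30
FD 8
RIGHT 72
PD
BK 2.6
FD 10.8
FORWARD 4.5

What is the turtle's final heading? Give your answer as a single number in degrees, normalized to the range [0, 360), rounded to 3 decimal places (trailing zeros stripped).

Answer: 228

Derivation:
Executing turtle program step by step:
Start: pos=(1,4), heading=315, pen down
LT 15: heading 315 -> 330
PU: pen up
RT 30: heading 330 -> 300
FD 8: (1,4) -> (5,-2.928) [heading=300, move]
RT 72: heading 300 -> 228
PD: pen down
BK 2.6: (5,-2.928) -> (6.74,-0.996) [heading=228, draw]
FD 10.8: (6.74,-0.996) -> (-0.487,-9.022) [heading=228, draw]
FD 4.5: (-0.487,-9.022) -> (-3.498,-12.366) [heading=228, draw]
Final: pos=(-3.498,-12.366), heading=228, 3 segment(s) drawn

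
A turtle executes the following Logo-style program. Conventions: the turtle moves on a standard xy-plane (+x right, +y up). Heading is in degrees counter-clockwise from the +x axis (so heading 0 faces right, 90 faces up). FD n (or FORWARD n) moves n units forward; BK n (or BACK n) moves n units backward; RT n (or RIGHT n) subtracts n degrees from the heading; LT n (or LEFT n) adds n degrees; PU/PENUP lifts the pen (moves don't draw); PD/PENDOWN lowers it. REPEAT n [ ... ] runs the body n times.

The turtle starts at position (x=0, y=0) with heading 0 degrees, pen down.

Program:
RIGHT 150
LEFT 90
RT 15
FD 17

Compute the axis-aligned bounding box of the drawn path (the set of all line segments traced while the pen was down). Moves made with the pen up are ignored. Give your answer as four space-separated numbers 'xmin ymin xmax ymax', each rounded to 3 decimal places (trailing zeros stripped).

Answer: 0 -16.421 4.4 0

Derivation:
Executing turtle program step by step:
Start: pos=(0,0), heading=0, pen down
RT 150: heading 0 -> 210
LT 90: heading 210 -> 300
RT 15: heading 300 -> 285
FD 17: (0,0) -> (4.4,-16.421) [heading=285, draw]
Final: pos=(4.4,-16.421), heading=285, 1 segment(s) drawn

Segment endpoints: x in {0, 4.4}, y in {-16.421, 0}
xmin=0, ymin=-16.421, xmax=4.4, ymax=0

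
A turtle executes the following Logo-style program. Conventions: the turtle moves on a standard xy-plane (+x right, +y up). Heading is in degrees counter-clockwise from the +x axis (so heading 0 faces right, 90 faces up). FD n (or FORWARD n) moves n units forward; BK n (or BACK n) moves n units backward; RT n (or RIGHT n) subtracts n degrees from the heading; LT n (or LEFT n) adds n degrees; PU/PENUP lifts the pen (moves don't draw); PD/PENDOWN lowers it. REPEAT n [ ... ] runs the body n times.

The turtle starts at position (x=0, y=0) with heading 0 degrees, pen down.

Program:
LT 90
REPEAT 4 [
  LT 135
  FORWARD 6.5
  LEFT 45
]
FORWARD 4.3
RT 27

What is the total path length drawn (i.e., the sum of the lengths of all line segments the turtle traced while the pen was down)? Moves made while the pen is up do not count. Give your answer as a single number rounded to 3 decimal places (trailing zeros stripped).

Executing turtle program step by step:
Start: pos=(0,0), heading=0, pen down
LT 90: heading 0 -> 90
REPEAT 4 [
  -- iteration 1/4 --
  LT 135: heading 90 -> 225
  FD 6.5: (0,0) -> (-4.596,-4.596) [heading=225, draw]
  LT 45: heading 225 -> 270
  -- iteration 2/4 --
  LT 135: heading 270 -> 45
  FD 6.5: (-4.596,-4.596) -> (0,0) [heading=45, draw]
  LT 45: heading 45 -> 90
  -- iteration 3/4 --
  LT 135: heading 90 -> 225
  FD 6.5: (0,0) -> (-4.596,-4.596) [heading=225, draw]
  LT 45: heading 225 -> 270
  -- iteration 4/4 --
  LT 135: heading 270 -> 45
  FD 6.5: (-4.596,-4.596) -> (0,0) [heading=45, draw]
  LT 45: heading 45 -> 90
]
FD 4.3: (0,0) -> (0,4.3) [heading=90, draw]
RT 27: heading 90 -> 63
Final: pos=(0,4.3), heading=63, 5 segment(s) drawn

Segment lengths:
  seg 1: (0,0) -> (-4.596,-4.596), length = 6.5
  seg 2: (-4.596,-4.596) -> (0,0), length = 6.5
  seg 3: (0,0) -> (-4.596,-4.596), length = 6.5
  seg 4: (-4.596,-4.596) -> (0,0), length = 6.5
  seg 5: (0,0) -> (0,4.3), length = 4.3
Total = 30.3

Answer: 30.3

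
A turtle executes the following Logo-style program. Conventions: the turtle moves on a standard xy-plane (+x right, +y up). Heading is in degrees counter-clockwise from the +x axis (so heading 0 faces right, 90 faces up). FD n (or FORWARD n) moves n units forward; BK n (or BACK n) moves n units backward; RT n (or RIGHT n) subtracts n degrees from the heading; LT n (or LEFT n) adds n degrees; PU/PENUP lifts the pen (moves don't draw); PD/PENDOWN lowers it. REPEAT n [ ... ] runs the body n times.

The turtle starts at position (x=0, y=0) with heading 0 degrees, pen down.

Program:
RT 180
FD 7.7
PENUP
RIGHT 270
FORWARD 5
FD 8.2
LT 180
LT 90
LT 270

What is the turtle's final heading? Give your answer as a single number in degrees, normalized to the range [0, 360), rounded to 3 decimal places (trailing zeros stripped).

Answer: 90

Derivation:
Executing turtle program step by step:
Start: pos=(0,0), heading=0, pen down
RT 180: heading 0 -> 180
FD 7.7: (0,0) -> (-7.7,0) [heading=180, draw]
PU: pen up
RT 270: heading 180 -> 270
FD 5: (-7.7,0) -> (-7.7,-5) [heading=270, move]
FD 8.2: (-7.7,-5) -> (-7.7,-13.2) [heading=270, move]
LT 180: heading 270 -> 90
LT 90: heading 90 -> 180
LT 270: heading 180 -> 90
Final: pos=(-7.7,-13.2), heading=90, 1 segment(s) drawn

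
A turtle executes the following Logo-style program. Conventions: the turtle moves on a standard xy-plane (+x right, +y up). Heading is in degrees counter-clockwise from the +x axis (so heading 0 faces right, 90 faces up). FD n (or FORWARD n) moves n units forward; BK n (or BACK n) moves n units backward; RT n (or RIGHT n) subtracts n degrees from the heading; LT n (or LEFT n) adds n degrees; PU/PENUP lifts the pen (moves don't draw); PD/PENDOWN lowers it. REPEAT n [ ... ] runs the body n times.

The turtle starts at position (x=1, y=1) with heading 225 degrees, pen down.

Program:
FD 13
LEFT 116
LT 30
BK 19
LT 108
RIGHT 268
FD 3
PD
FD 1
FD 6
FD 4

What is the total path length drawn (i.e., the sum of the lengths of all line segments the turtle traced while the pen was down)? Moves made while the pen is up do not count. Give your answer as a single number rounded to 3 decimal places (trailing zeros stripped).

Answer: 46

Derivation:
Executing turtle program step by step:
Start: pos=(1,1), heading=225, pen down
FD 13: (1,1) -> (-8.192,-8.192) [heading=225, draw]
LT 116: heading 225 -> 341
LT 30: heading 341 -> 11
BK 19: (-8.192,-8.192) -> (-26.843,-11.818) [heading=11, draw]
LT 108: heading 11 -> 119
RT 268: heading 119 -> 211
FD 3: (-26.843,-11.818) -> (-29.415,-13.363) [heading=211, draw]
PD: pen down
FD 1: (-29.415,-13.363) -> (-30.272,-13.878) [heading=211, draw]
FD 6: (-30.272,-13.878) -> (-35.415,-16.968) [heading=211, draw]
FD 4: (-35.415,-16.968) -> (-38.844,-19.028) [heading=211, draw]
Final: pos=(-38.844,-19.028), heading=211, 6 segment(s) drawn

Segment lengths:
  seg 1: (1,1) -> (-8.192,-8.192), length = 13
  seg 2: (-8.192,-8.192) -> (-26.843,-11.818), length = 19
  seg 3: (-26.843,-11.818) -> (-29.415,-13.363), length = 3
  seg 4: (-29.415,-13.363) -> (-30.272,-13.878), length = 1
  seg 5: (-30.272,-13.878) -> (-35.415,-16.968), length = 6
  seg 6: (-35.415,-16.968) -> (-38.844,-19.028), length = 4
Total = 46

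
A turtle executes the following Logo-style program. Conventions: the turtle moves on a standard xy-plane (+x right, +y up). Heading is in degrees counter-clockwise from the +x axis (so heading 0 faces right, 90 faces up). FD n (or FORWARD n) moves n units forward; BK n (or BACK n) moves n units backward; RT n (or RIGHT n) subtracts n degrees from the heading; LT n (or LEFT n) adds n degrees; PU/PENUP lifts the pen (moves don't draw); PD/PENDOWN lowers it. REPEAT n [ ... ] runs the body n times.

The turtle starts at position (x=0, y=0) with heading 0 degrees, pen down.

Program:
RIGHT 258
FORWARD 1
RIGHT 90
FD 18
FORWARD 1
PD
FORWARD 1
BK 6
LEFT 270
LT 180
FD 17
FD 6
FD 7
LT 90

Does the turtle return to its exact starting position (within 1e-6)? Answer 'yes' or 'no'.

Executing turtle program step by step:
Start: pos=(0,0), heading=0, pen down
RT 258: heading 0 -> 102
FD 1: (0,0) -> (-0.208,0.978) [heading=102, draw]
RT 90: heading 102 -> 12
FD 18: (-0.208,0.978) -> (17.399,4.721) [heading=12, draw]
FD 1: (17.399,4.721) -> (18.377,4.928) [heading=12, draw]
PD: pen down
FD 1: (18.377,4.928) -> (19.355,5.136) [heading=12, draw]
BK 6: (19.355,5.136) -> (13.486,3.889) [heading=12, draw]
LT 270: heading 12 -> 282
LT 180: heading 282 -> 102
FD 17: (13.486,3.889) -> (9.952,20.517) [heading=102, draw]
FD 6: (9.952,20.517) -> (8.704,26.386) [heading=102, draw]
FD 7: (8.704,26.386) -> (7.249,33.233) [heading=102, draw]
LT 90: heading 102 -> 192
Final: pos=(7.249,33.233), heading=192, 8 segment(s) drawn

Start position: (0, 0)
Final position: (7.249, 33.233)
Distance = 34.015; >= 1e-6 -> NOT closed

Answer: no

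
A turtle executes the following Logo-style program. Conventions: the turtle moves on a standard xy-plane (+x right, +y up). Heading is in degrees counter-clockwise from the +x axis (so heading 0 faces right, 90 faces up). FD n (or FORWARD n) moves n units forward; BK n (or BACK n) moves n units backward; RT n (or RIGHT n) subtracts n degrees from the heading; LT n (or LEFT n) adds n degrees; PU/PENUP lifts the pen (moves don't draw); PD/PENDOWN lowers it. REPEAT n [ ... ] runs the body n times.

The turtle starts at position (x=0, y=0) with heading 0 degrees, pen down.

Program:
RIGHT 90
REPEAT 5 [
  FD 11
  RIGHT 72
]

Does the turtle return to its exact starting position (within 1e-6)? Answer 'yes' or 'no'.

Executing turtle program step by step:
Start: pos=(0,0), heading=0, pen down
RT 90: heading 0 -> 270
REPEAT 5 [
  -- iteration 1/5 --
  FD 11: (0,0) -> (0,-11) [heading=270, draw]
  RT 72: heading 270 -> 198
  -- iteration 2/5 --
  FD 11: (0,-11) -> (-10.462,-14.399) [heading=198, draw]
  RT 72: heading 198 -> 126
  -- iteration 3/5 --
  FD 11: (-10.462,-14.399) -> (-16.927,-5.5) [heading=126, draw]
  RT 72: heading 126 -> 54
  -- iteration 4/5 --
  FD 11: (-16.927,-5.5) -> (-10.462,3.399) [heading=54, draw]
  RT 72: heading 54 -> 342
  -- iteration 5/5 --
  FD 11: (-10.462,3.399) -> (0,0) [heading=342, draw]
  RT 72: heading 342 -> 270
]
Final: pos=(0,0), heading=270, 5 segment(s) drawn

Start position: (0, 0)
Final position: (0, 0)
Distance = 0; < 1e-6 -> CLOSED

Answer: yes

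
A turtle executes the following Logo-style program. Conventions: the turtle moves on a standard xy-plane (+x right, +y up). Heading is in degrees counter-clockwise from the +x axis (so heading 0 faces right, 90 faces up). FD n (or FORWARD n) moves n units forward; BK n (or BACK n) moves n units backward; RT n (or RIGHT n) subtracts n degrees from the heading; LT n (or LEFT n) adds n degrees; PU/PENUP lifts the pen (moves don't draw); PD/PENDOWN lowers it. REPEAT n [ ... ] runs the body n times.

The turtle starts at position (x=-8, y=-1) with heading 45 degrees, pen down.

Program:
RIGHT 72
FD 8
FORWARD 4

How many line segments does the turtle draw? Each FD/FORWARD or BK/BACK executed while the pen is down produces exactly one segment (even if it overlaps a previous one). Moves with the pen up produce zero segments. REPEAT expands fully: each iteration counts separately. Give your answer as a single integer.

Answer: 2

Derivation:
Executing turtle program step by step:
Start: pos=(-8,-1), heading=45, pen down
RT 72: heading 45 -> 333
FD 8: (-8,-1) -> (-0.872,-4.632) [heading=333, draw]
FD 4: (-0.872,-4.632) -> (2.692,-6.448) [heading=333, draw]
Final: pos=(2.692,-6.448), heading=333, 2 segment(s) drawn
Segments drawn: 2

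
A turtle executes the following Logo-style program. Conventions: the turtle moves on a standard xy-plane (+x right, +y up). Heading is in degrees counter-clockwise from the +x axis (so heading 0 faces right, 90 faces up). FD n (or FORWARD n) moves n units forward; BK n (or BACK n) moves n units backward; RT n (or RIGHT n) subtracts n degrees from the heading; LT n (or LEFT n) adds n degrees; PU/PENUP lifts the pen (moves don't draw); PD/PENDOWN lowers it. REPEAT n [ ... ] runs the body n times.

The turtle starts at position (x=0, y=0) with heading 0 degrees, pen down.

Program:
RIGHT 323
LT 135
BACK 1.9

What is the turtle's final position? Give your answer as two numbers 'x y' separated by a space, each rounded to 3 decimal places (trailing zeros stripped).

Answer: 1.882 -0.264

Derivation:
Executing turtle program step by step:
Start: pos=(0,0), heading=0, pen down
RT 323: heading 0 -> 37
LT 135: heading 37 -> 172
BK 1.9: (0,0) -> (1.882,-0.264) [heading=172, draw]
Final: pos=(1.882,-0.264), heading=172, 1 segment(s) drawn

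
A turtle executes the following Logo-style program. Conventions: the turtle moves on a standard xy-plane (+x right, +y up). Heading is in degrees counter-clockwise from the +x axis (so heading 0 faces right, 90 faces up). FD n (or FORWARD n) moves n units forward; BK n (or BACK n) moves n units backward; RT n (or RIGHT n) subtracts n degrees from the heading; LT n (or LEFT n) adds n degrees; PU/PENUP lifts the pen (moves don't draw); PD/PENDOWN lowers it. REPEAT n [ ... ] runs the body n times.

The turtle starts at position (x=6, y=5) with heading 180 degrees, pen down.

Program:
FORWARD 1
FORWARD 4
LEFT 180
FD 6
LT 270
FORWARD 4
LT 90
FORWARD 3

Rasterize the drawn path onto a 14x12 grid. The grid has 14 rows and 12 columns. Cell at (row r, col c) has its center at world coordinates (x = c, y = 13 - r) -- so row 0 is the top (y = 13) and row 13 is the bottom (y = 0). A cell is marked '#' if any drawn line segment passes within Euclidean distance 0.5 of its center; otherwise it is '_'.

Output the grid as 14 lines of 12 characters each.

Segment 0: (6,5) -> (5,5)
Segment 1: (5,5) -> (1,5)
Segment 2: (1,5) -> (7,5)
Segment 3: (7,5) -> (7,1)
Segment 4: (7,1) -> (10,1)

Answer: ____________
____________
____________
____________
____________
____________
____________
____________
_#######____
_______#____
_______#____
_______#____
_______####_
____________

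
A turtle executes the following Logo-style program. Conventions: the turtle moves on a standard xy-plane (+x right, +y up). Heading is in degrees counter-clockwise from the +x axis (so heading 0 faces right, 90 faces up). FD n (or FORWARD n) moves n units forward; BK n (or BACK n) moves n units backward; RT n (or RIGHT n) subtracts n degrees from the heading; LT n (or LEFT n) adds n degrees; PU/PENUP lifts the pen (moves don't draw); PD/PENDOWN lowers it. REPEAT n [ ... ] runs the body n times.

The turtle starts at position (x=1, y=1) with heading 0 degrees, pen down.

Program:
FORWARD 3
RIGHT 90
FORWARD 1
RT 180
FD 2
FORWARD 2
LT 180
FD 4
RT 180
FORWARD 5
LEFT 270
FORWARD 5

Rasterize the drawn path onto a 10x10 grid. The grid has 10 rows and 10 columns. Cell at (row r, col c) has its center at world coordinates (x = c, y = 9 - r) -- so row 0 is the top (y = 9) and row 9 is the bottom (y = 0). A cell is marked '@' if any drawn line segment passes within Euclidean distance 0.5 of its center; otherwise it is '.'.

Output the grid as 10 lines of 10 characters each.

Answer: ..........
..........
..........
..........
....@@@@@@
....@.....
....@.....
....@.....
.@@@@.....
....@.....

Derivation:
Segment 0: (1,1) -> (4,1)
Segment 1: (4,1) -> (4,0)
Segment 2: (4,0) -> (4,2)
Segment 3: (4,2) -> (4,4)
Segment 4: (4,4) -> (4,0)
Segment 5: (4,0) -> (4,5)
Segment 6: (4,5) -> (9,5)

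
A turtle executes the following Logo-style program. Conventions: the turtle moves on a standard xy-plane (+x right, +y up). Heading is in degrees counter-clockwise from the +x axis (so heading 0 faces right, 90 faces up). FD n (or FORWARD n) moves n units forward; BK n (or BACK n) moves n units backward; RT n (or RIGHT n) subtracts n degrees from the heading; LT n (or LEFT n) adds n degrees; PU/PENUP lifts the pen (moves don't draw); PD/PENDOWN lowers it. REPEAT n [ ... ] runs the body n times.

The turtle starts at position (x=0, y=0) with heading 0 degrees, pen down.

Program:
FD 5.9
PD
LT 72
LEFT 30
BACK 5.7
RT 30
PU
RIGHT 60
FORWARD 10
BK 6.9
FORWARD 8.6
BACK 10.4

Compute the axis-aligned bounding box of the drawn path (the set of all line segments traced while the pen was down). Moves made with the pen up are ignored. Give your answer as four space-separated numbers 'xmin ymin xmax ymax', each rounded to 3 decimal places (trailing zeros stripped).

Answer: 0 -5.575 7.085 0

Derivation:
Executing turtle program step by step:
Start: pos=(0,0), heading=0, pen down
FD 5.9: (0,0) -> (5.9,0) [heading=0, draw]
PD: pen down
LT 72: heading 0 -> 72
LT 30: heading 72 -> 102
BK 5.7: (5.9,0) -> (7.085,-5.575) [heading=102, draw]
RT 30: heading 102 -> 72
PU: pen up
RT 60: heading 72 -> 12
FD 10: (7.085,-5.575) -> (16.867,-3.496) [heading=12, move]
BK 6.9: (16.867,-3.496) -> (10.117,-4.931) [heading=12, move]
FD 8.6: (10.117,-4.931) -> (18.529,-3.143) [heading=12, move]
BK 10.4: (18.529,-3.143) -> (8.357,-5.305) [heading=12, move]
Final: pos=(8.357,-5.305), heading=12, 2 segment(s) drawn

Segment endpoints: x in {0, 5.9, 7.085}, y in {-5.575, 0}
xmin=0, ymin=-5.575, xmax=7.085, ymax=0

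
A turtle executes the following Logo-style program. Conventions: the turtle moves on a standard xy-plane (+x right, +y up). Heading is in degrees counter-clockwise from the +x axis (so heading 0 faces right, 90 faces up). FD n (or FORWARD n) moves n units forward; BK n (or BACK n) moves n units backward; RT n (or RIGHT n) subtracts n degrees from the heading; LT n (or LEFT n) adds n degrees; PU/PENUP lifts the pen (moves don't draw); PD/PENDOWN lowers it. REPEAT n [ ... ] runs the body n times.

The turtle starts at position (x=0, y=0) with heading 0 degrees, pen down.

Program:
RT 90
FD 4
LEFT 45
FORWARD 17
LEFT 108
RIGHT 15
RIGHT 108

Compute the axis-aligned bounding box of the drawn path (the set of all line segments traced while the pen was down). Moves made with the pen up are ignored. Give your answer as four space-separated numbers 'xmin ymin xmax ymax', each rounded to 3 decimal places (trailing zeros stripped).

Answer: 0 -16.021 12.021 0

Derivation:
Executing turtle program step by step:
Start: pos=(0,0), heading=0, pen down
RT 90: heading 0 -> 270
FD 4: (0,0) -> (0,-4) [heading=270, draw]
LT 45: heading 270 -> 315
FD 17: (0,-4) -> (12.021,-16.021) [heading=315, draw]
LT 108: heading 315 -> 63
RT 15: heading 63 -> 48
RT 108: heading 48 -> 300
Final: pos=(12.021,-16.021), heading=300, 2 segment(s) drawn

Segment endpoints: x in {0, 0, 12.021}, y in {-16.021, -4, 0}
xmin=0, ymin=-16.021, xmax=12.021, ymax=0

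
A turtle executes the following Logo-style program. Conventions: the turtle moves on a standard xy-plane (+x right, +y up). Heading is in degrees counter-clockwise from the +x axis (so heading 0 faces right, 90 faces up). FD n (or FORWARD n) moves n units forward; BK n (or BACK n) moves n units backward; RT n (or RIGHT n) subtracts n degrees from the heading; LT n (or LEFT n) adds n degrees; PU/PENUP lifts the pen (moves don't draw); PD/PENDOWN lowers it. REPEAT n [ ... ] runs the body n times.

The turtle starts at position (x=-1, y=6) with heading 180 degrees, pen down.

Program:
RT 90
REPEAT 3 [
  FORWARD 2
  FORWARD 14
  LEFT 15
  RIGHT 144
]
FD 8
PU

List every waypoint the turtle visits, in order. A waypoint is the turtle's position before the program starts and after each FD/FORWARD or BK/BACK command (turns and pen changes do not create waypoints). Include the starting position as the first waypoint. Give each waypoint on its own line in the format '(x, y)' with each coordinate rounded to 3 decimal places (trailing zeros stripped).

Executing turtle program step by step:
Start: pos=(-1,6), heading=180, pen down
RT 90: heading 180 -> 90
REPEAT 3 [
  -- iteration 1/3 --
  FD 2: (-1,6) -> (-1,8) [heading=90, draw]
  FD 14: (-1,8) -> (-1,22) [heading=90, draw]
  LT 15: heading 90 -> 105
  RT 144: heading 105 -> 321
  -- iteration 2/3 --
  FD 2: (-1,22) -> (0.554,20.741) [heading=321, draw]
  FD 14: (0.554,20.741) -> (11.434,11.931) [heading=321, draw]
  LT 15: heading 321 -> 336
  RT 144: heading 336 -> 192
  -- iteration 3/3 --
  FD 2: (11.434,11.931) -> (9.478,11.515) [heading=192, draw]
  FD 14: (9.478,11.515) -> (-4.216,8.604) [heading=192, draw]
  LT 15: heading 192 -> 207
  RT 144: heading 207 -> 63
]
FD 8: (-4.216,8.604) -> (-0.584,15.732) [heading=63, draw]
PU: pen up
Final: pos=(-0.584,15.732), heading=63, 7 segment(s) drawn
Waypoints (8 total):
(-1, 6)
(-1, 8)
(-1, 22)
(0.554, 20.741)
(11.434, 11.931)
(9.478, 11.515)
(-4.216, 8.604)
(-0.584, 15.732)

Answer: (-1, 6)
(-1, 8)
(-1, 22)
(0.554, 20.741)
(11.434, 11.931)
(9.478, 11.515)
(-4.216, 8.604)
(-0.584, 15.732)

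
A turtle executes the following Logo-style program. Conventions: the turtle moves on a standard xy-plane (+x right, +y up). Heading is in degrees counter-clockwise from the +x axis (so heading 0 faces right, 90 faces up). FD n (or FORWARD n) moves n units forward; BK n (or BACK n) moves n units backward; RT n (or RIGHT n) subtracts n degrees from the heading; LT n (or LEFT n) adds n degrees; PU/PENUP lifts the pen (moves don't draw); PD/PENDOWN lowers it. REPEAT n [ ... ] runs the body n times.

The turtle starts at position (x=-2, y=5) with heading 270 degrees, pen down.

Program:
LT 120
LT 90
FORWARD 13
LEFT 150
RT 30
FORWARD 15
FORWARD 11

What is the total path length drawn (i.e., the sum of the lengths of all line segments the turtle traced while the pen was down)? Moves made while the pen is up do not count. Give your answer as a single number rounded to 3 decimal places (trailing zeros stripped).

Answer: 39

Derivation:
Executing turtle program step by step:
Start: pos=(-2,5), heading=270, pen down
LT 120: heading 270 -> 30
LT 90: heading 30 -> 120
FD 13: (-2,5) -> (-8.5,16.258) [heading=120, draw]
LT 150: heading 120 -> 270
RT 30: heading 270 -> 240
FD 15: (-8.5,16.258) -> (-16,3.268) [heading=240, draw]
FD 11: (-16,3.268) -> (-21.5,-6.258) [heading=240, draw]
Final: pos=(-21.5,-6.258), heading=240, 3 segment(s) drawn

Segment lengths:
  seg 1: (-2,5) -> (-8.5,16.258), length = 13
  seg 2: (-8.5,16.258) -> (-16,3.268), length = 15
  seg 3: (-16,3.268) -> (-21.5,-6.258), length = 11
Total = 39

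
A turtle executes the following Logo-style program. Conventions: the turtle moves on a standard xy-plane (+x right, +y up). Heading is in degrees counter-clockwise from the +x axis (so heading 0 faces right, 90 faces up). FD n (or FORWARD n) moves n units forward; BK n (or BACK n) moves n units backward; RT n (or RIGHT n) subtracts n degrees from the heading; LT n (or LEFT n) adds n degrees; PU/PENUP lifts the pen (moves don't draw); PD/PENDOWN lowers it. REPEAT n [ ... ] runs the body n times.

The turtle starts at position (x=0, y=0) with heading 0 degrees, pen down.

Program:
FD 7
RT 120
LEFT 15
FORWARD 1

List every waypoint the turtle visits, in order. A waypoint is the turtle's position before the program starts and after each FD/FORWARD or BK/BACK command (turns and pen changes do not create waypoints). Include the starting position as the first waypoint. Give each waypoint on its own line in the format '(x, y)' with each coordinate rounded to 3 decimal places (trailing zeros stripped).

Answer: (0, 0)
(7, 0)
(6.741, -0.966)

Derivation:
Executing turtle program step by step:
Start: pos=(0,0), heading=0, pen down
FD 7: (0,0) -> (7,0) [heading=0, draw]
RT 120: heading 0 -> 240
LT 15: heading 240 -> 255
FD 1: (7,0) -> (6.741,-0.966) [heading=255, draw]
Final: pos=(6.741,-0.966), heading=255, 2 segment(s) drawn
Waypoints (3 total):
(0, 0)
(7, 0)
(6.741, -0.966)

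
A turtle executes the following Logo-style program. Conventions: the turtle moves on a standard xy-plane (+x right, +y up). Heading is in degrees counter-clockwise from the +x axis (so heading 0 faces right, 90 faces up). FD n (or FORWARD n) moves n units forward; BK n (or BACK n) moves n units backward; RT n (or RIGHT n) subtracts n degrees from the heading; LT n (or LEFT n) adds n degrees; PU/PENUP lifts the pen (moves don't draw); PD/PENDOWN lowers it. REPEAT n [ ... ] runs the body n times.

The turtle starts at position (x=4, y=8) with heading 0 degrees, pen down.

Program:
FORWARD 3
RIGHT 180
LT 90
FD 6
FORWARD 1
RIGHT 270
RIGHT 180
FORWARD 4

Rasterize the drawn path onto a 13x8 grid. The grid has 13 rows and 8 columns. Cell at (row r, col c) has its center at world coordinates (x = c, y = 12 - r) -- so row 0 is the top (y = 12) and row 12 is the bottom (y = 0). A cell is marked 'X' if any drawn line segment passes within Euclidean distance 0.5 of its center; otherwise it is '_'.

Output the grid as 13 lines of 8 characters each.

Answer: ________
________
________
________
____XXXX
_______X
_______X
_______X
_______X
_______X
_______X
___XXXXX
________

Derivation:
Segment 0: (4,8) -> (7,8)
Segment 1: (7,8) -> (7,2)
Segment 2: (7,2) -> (7,1)
Segment 3: (7,1) -> (3,1)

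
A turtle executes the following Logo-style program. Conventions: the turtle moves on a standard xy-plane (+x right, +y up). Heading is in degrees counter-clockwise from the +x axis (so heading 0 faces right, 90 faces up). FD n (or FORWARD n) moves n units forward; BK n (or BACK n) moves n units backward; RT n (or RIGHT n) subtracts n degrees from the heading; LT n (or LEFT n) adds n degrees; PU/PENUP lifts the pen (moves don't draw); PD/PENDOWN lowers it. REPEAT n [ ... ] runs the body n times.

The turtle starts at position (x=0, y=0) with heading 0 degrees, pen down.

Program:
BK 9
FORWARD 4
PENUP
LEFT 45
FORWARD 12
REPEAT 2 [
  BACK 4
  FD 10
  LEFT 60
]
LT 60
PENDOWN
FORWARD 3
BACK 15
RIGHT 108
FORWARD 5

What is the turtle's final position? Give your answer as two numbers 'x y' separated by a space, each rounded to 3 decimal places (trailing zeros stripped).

Executing turtle program step by step:
Start: pos=(0,0), heading=0, pen down
BK 9: (0,0) -> (-9,0) [heading=0, draw]
FD 4: (-9,0) -> (-5,0) [heading=0, draw]
PU: pen up
LT 45: heading 0 -> 45
FD 12: (-5,0) -> (3.485,8.485) [heading=45, move]
REPEAT 2 [
  -- iteration 1/2 --
  BK 4: (3.485,8.485) -> (0.657,5.657) [heading=45, move]
  FD 10: (0.657,5.657) -> (7.728,12.728) [heading=45, move]
  LT 60: heading 45 -> 105
  -- iteration 2/2 --
  BK 4: (7.728,12.728) -> (8.763,8.864) [heading=105, move]
  FD 10: (8.763,8.864) -> (6.175,18.523) [heading=105, move]
  LT 60: heading 105 -> 165
]
LT 60: heading 165 -> 225
PD: pen down
FD 3: (6.175,18.523) -> (4.054,16.402) [heading=225, draw]
BK 15: (4.054,16.402) -> (14.66,27.009) [heading=225, draw]
RT 108: heading 225 -> 117
FD 5: (14.66,27.009) -> (12.39,31.464) [heading=117, draw]
Final: pos=(12.39,31.464), heading=117, 5 segment(s) drawn

Answer: 12.39 31.464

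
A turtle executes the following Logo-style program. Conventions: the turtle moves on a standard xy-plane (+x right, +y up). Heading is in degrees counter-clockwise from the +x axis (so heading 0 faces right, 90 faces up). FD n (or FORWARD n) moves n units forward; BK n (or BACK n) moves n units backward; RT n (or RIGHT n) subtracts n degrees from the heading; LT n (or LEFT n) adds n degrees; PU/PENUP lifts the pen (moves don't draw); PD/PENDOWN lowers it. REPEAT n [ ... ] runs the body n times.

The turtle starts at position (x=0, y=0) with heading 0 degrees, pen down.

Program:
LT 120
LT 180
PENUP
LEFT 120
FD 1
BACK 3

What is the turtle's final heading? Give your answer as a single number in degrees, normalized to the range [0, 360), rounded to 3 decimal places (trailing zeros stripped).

Executing turtle program step by step:
Start: pos=(0,0), heading=0, pen down
LT 120: heading 0 -> 120
LT 180: heading 120 -> 300
PU: pen up
LT 120: heading 300 -> 60
FD 1: (0,0) -> (0.5,0.866) [heading=60, move]
BK 3: (0.5,0.866) -> (-1,-1.732) [heading=60, move]
Final: pos=(-1,-1.732), heading=60, 0 segment(s) drawn

Answer: 60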